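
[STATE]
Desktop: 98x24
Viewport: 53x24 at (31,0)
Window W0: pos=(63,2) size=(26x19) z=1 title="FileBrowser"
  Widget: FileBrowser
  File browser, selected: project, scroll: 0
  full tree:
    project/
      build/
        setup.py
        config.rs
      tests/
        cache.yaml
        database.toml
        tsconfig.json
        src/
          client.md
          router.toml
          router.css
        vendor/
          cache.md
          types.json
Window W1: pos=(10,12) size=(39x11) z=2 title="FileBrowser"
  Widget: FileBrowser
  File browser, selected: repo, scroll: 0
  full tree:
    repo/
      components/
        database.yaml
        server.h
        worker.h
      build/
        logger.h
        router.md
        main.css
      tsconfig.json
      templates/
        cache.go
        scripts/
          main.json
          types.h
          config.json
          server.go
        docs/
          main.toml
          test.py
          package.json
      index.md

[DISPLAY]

                                                     
                                                     
                                ┏━━━━━━━━━━━━━━━━━━━━
                                ┃ FileBrowser        
                                ┠────────────────────
                                ┃> [-] project/      
                                ┃    [+] build/      
                                ┃    [+] tests/      
                                ┃                    
                                ┃                    
                                ┃                    
                                ┃                    
━━━━━━━━━━━━━━━━━┓              ┃                    
                 ┃              ┃                    
─────────────────┨              ┃                    
                 ┃              ┃                    
                 ┃              ┃                    
                 ┃              ┃                    
                 ┃              ┃                    
                 ┃              ┃                    
                 ┃              ┗━━━━━━━━━━━━━━━━━━━━
                 ┃                                   
━━━━━━━━━━━━━━━━━┛                                   
                                                     


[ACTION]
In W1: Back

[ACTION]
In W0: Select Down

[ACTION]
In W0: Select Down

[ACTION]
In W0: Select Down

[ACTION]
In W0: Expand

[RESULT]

                                                     
                                                     
                                ┏━━━━━━━━━━━━━━━━━━━━
                                ┃ FileBrowser        
                                ┠────────────────────
                                ┃  [-] project/      
                                ┃    [+] build/      
                                ┃  > [-] tests/      
                                ┃      cache.yaml    
                                ┃      database.toml 
                                ┃      tsconfig.json 
                                ┃      [+] src/      
━━━━━━━━━━━━━━━━━┓              ┃      [+] vendor/   
                 ┃              ┃                    
─────────────────┨              ┃                    
                 ┃              ┃                    
                 ┃              ┃                    
                 ┃              ┃                    
                 ┃              ┃                    
                 ┃              ┃                    
                 ┃              ┗━━━━━━━━━━━━━━━━━━━━
                 ┃                                   
━━━━━━━━━━━━━━━━━┛                                   
                                                     


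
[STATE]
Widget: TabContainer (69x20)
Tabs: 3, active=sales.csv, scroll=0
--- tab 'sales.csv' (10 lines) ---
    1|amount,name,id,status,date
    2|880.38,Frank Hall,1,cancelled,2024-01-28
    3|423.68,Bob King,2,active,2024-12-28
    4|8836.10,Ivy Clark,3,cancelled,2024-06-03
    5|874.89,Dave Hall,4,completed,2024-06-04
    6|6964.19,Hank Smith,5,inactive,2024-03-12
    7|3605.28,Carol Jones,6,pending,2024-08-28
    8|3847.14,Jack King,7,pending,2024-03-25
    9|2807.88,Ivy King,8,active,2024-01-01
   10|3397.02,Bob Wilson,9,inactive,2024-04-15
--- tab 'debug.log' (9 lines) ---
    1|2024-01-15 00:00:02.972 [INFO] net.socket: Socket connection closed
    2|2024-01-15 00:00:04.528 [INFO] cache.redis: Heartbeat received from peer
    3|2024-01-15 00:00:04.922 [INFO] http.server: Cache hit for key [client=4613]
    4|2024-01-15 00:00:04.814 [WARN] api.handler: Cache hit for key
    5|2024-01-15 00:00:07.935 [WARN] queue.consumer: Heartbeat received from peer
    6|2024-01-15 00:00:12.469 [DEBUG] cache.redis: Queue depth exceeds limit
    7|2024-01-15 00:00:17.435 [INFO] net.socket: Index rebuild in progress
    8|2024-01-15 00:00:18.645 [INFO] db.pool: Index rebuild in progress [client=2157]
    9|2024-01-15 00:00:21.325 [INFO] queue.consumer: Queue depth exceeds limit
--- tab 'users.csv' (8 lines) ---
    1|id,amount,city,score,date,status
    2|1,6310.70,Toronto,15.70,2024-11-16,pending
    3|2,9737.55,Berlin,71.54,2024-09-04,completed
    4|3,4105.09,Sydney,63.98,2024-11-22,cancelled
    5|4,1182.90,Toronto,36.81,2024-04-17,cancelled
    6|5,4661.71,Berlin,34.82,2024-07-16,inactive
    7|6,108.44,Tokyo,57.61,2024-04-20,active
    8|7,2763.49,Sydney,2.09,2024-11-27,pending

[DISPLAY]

[sales.csv]│ debug.log │ users.csv                                   
─────────────────────────────────────────────────────────────────────
amount,name,id,status,date                                           
880.38,Frank Hall,1,cancelled,2024-01-28                             
423.68,Bob King,2,active,2024-12-28                                  
8836.10,Ivy Clark,3,cancelled,2024-06-03                             
874.89,Dave Hall,4,completed,2024-06-04                              
6964.19,Hank Smith,5,inactive,2024-03-12                             
3605.28,Carol Jones,6,pending,2024-08-28                             
3847.14,Jack King,7,pending,2024-03-25                               
2807.88,Ivy King,8,active,2024-01-01                                 
3397.02,Bob Wilson,9,inactive,2024-04-15                             
                                                                     
                                                                     
                                                                     
                                                                     
                                                                     
                                                                     
                                                                     
                                                                     


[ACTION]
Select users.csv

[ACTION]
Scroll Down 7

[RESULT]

 sales.csv │ debug.log │[users.csv]                                  
─────────────────────────────────────────────────────────────────────
7,2763.49,Sydney,2.09,2024-11-27,pending                             
                                                                     
                                                                     
                                                                     
                                                                     
                                                                     
                                                                     
                                                                     
                                                                     
                                                                     
                                                                     
                                                                     
                                                                     
                                                                     
                                                                     
                                                                     
                                                                     
                                                                     


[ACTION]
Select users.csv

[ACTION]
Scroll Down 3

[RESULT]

 sales.csv │ debug.log │[users.csv]                                  
─────────────────────────────────────────────────────────────────────
3,4105.09,Sydney,63.98,2024-11-22,cancelled                          
4,1182.90,Toronto,36.81,2024-04-17,cancelled                         
5,4661.71,Berlin,34.82,2024-07-16,inactive                           
6,108.44,Tokyo,57.61,2024-04-20,active                               
7,2763.49,Sydney,2.09,2024-11-27,pending                             
                                                                     
                                                                     
                                                                     
                                                                     
                                                                     
                                                                     
                                                                     
                                                                     
                                                                     
                                                                     
                                                                     
                                                                     
                                                                     


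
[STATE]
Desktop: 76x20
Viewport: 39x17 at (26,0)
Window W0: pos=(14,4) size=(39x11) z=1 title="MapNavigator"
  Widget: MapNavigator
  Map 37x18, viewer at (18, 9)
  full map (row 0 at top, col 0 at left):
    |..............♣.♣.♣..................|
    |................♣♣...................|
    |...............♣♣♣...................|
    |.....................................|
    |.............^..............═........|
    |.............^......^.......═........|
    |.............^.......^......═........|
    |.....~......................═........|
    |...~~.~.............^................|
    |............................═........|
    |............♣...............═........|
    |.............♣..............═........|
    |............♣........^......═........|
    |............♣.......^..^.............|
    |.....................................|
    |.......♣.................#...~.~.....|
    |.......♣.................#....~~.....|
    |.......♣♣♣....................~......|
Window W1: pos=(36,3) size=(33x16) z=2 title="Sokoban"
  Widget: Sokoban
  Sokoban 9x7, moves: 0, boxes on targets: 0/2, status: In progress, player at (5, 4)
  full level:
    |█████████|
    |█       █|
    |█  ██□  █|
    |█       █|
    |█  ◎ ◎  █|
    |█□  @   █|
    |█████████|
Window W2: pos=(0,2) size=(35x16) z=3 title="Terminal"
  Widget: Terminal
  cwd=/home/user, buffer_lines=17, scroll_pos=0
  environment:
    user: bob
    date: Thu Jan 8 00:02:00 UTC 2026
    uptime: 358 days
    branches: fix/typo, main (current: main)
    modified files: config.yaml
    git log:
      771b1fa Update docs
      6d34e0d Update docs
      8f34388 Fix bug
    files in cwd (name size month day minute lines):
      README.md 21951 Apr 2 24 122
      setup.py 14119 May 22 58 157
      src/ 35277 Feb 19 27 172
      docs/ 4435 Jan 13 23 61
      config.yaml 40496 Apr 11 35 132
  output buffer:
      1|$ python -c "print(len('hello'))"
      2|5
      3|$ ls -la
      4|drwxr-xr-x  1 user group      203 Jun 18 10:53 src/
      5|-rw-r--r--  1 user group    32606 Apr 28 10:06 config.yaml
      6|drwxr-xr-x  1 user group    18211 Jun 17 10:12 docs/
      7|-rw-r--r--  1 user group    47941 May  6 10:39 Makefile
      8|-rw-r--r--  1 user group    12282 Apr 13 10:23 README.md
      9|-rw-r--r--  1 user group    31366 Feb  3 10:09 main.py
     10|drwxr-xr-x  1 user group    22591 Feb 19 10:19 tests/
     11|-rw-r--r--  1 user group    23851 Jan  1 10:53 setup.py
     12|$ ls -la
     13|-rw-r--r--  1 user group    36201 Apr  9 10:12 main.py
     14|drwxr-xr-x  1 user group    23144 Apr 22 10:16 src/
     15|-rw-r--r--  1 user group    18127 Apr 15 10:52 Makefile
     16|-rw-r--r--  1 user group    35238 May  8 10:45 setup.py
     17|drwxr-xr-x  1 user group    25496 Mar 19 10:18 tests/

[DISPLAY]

                                       
                                       
━━━━━━━━┓                              
        ┃ ┏━━━━━━━━━━━━━━━━━━━━━━━━━━━━
────────┨━┃ Sokoban                    
ello'))"┃ ┠────────────────────────────
        ┃─┃█████████                   
        ┃.┃█       █                   
     203┃.┃█  ██□  █                   
   32606┃^┃█       █                   
   18211┃.┃█  ◎ ◎  █                   
   47941┃.┃█□  @   █                   
   12282┃.┃█████████                   
   31366┃.┃Moves: 0  0/2               
   22591┃━┃                            
   23851┃ ┃                            
        ┃ ┃                            


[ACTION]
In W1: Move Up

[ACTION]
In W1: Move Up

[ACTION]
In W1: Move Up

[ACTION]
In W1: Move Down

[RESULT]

                                       
                                       
━━━━━━━━┓                              
        ┃ ┏━━━━━━━━━━━━━━━━━━━━━━━━━━━━
────────┨━┃ Sokoban                    
ello'))"┃ ┠────────────────────────────
        ┃─┃█████████                   
        ┃.┃█       █                   
     203┃.┃█  ██□  █                   
   32606┃^┃█       █                   
   18211┃.┃█  ◎@◎  █                   
   47941┃.┃█□      █                   
   12282┃.┃█████████                   
   31366┃.┃Moves: 3  0/2               
   22591┃━┃                            
   23851┃ ┃                            
        ┃ ┃                            


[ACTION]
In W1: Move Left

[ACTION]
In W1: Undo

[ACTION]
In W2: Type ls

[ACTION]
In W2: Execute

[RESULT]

                                       
                                       
━━━━━━━━┓                              
        ┃ ┏━━━━━━━━━━━━━━━━━━━━━━━━━━━━
────────┨━┃ Sokoban                    
   31366┃ ┠────────────────────────────
   22591┃─┃█████████                   
   23851┃.┃█       █                   
        ┃.┃█  ██□  █                   
   36201┃^┃█       █                   
   23144┃.┃█  ◎@◎  █                   
   18127┃.┃█□      █                   
   35238┃.┃█████████                   
   25496┃.┃Moves: 3  0/2               
        ┃━┃                            
  docs/ ┃ ┃                            
        ┃ ┃                            


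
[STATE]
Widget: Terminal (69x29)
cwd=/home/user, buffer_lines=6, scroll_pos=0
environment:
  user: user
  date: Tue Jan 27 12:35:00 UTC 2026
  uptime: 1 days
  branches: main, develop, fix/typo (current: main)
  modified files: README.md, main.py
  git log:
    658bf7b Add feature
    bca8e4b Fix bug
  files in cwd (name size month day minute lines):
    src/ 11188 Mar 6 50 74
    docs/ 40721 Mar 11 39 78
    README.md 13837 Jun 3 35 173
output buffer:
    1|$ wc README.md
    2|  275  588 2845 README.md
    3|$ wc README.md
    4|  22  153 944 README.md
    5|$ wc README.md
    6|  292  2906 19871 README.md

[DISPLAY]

$ wc README.md                                                       
  275  588 2845 README.md                                            
$ wc README.md                                                       
  22  153 944 README.md                                              
$ wc README.md                                                       
  292  2906 19871 README.md                                          
$ █                                                                  
                                                                     
                                                                     
                                                                     
                                                                     
                                                                     
                                                                     
                                                                     
                                                                     
                                                                     
                                                                     
                                                                     
                                                                     
                                                                     
                                                                     
                                                                     
                                                                     
                                                                     
                                                                     
                                                                     
                                                                     
                                                                     
                                                                     


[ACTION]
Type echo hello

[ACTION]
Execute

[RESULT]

$ wc README.md                                                       
  275  588 2845 README.md                                            
$ wc README.md                                                       
  22  153 944 README.md                                              
$ wc README.md                                                       
  292  2906 19871 README.md                                          
$ echo hello                                                         
hello                                                                
$ █                                                                  
                                                                     
                                                                     
                                                                     
                                                                     
                                                                     
                                                                     
                                                                     
                                                                     
                                                                     
                                                                     
                                                                     
                                                                     
                                                                     
                                                                     
                                                                     
                                                                     
                                                                     
                                                                     
                                                                     
                                                                     


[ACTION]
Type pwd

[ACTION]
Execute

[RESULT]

$ wc README.md                                                       
  275  588 2845 README.md                                            
$ wc README.md                                                       
  22  153 944 README.md                                              
$ wc README.md                                                       
  292  2906 19871 README.md                                          
$ echo hello                                                         
hello                                                                
$ pwd                                                                
/home/user                                                           
$ █                                                                  
                                                                     
                                                                     
                                                                     
                                                                     
                                                                     
                                                                     
                                                                     
                                                                     
                                                                     
                                                                     
                                                                     
                                                                     
                                                                     
                                                                     
                                                                     
                                                                     
                                                                     
                                                                     


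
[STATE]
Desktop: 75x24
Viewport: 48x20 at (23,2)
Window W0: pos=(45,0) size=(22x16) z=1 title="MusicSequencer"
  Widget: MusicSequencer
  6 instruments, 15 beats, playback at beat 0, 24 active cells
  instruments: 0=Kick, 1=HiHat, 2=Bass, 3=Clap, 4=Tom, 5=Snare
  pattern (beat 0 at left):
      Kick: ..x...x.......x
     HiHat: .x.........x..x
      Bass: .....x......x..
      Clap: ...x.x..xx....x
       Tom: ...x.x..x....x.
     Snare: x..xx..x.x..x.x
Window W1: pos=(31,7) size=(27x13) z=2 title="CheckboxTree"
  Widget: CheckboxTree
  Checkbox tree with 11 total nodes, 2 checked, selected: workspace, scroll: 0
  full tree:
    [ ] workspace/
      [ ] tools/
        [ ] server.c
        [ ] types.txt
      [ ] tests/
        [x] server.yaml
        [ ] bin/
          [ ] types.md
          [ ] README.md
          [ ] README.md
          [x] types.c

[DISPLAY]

                      ┠────────────────────┨    
                      ┃      ▼1234567890123┃    
                      ┃  Kick··█···█·······┃    
                      ┃ HiHat·█·········█··┃    
                      ┃  Bass·····█······█·┃    
        ┏━━━━━━━━━━━━━━━━━━━━━━━━━┓··██····┃    
        ┃ CheckboxTree            ┃··█····█┃    
        ┠─────────────────────────┨·█·█··█·┃    
        ┃>[-] workspace/          ┃        ┃    
        ┃   [ ] tools/            ┃        ┃    
        ┃     [ ] server.c        ┃        ┃    
        ┃     [ ] types.txt       ┃        ┃    
        ┃   [-] tests/            ┃        ┃    
        ┃     [x] server.yaml     ┃━━━━━━━━┛    
        ┃     [-] bin/            ┃             
        ┃       [ ] types.md      ┃             
        ┃       [ ] README.md     ┃             
        ┗━━━━━━━━━━━━━━━━━━━━━━━━━┛             
                                                
                                                


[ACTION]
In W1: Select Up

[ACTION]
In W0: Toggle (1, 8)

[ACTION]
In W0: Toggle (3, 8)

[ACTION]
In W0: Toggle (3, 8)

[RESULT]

                      ┠────────────────────┨    
                      ┃      ▼1234567890123┃    
                      ┃  Kick··█···█·······┃    
                      ┃ HiHat·█······█··█··┃    
                      ┃  Bass·····█······█·┃    
        ┏━━━━━━━━━━━━━━━━━━━━━━━━━┓··██····┃    
        ┃ CheckboxTree            ┃··█····█┃    
        ┠─────────────────────────┨·█·█··█·┃    
        ┃>[-] workspace/          ┃        ┃    
        ┃   [ ] tools/            ┃        ┃    
        ┃     [ ] server.c        ┃        ┃    
        ┃     [ ] types.txt       ┃        ┃    
        ┃   [-] tests/            ┃        ┃    
        ┃     [x] server.yaml     ┃━━━━━━━━┛    
        ┃     [-] bin/            ┃             
        ┃       [ ] types.md      ┃             
        ┃       [ ] README.md     ┃             
        ┗━━━━━━━━━━━━━━━━━━━━━━━━━┛             
                                                
                                                


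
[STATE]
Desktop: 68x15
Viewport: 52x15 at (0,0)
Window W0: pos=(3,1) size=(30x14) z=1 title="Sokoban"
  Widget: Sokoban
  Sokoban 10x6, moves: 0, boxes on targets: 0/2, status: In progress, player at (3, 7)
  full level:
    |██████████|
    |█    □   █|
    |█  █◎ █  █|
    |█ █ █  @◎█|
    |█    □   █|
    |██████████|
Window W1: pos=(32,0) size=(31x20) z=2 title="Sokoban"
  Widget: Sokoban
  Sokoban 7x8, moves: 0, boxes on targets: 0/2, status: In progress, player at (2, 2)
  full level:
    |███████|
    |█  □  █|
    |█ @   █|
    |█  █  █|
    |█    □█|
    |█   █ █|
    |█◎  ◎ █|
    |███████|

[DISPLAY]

                                ┏━━━━━━━━━━━━━━━━━━━
   ┏━━━━━━━━━━━━━━━━━━━━━━━━━━━━┃ Sokoban           
   ┃ Sokoban                    ┠───────────────────
   ┠────────────────────────────┃███████            
   ┃██████████                  ┃█  □  █            
   ┃█    □   █                  ┃█ @   █            
   ┃█  █◎ █  █                  ┃█  █  █            
   ┃█ █ █  @◎█                  ┃█    □█            
   ┃█    □   █                  ┃█   █ █            
   ┃██████████                  ┃█◎  ◎ █            
   ┃Moves: 0  0/2               ┃███████            
   ┃                            ┃Moves: 0  0/2      
   ┃                            ┃                   
   ┃                            ┃                   
   ┗━━━━━━━━━━━━━━━━━━━━━━━━━━━━┃                   


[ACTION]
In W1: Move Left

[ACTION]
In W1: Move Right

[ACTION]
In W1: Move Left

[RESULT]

                                ┏━━━━━━━━━━━━━━━━━━━
   ┏━━━━━━━━━━━━━━━━━━━━━━━━━━━━┃ Sokoban           
   ┃ Sokoban                    ┠───────────────────
   ┠────────────────────────────┃███████            
   ┃██████████                  ┃█  □  █            
   ┃█    □   █                  ┃█@    █            
   ┃█  █◎ █  █                  ┃█  █  █            
   ┃█ █ █  @◎█                  ┃█    □█            
   ┃█    □   █                  ┃█   █ █            
   ┃██████████                  ┃█◎  ◎ █            
   ┃Moves: 0  0/2               ┃███████            
   ┃                            ┃Moves: 3  0/2      
   ┃                            ┃                   
   ┃                            ┃                   
   ┗━━━━━━━━━━━━━━━━━━━━━━━━━━━━┃                   


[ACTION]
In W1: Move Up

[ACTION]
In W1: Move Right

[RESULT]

                                ┏━━━━━━━━━━━━━━━━━━━
   ┏━━━━━━━━━━━━━━━━━━━━━━━━━━━━┃ Sokoban           
   ┃ Sokoban                    ┠───────────────────
   ┠────────────────────────────┃███████            
   ┃██████████                  ┃█ @□  █            
   ┃█    □   █                  ┃█     █            
   ┃█  █◎ █  █                  ┃█  █  █            
   ┃█ █ █  @◎█                  ┃█    □█            
   ┃█    □   █                  ┃█   █ █            
   ┃██████████                  ┃█◎  ◎ █            
   ┃Moves: 0  0/2               ┃███████            
   ┃                            ┃Moves: 5  0/2      
   ┃                            ┃                   
   ┃                            ┃                   
   ┗━━━━━━━━━━━━━━━━━━━━━━━━━━━━┃                   


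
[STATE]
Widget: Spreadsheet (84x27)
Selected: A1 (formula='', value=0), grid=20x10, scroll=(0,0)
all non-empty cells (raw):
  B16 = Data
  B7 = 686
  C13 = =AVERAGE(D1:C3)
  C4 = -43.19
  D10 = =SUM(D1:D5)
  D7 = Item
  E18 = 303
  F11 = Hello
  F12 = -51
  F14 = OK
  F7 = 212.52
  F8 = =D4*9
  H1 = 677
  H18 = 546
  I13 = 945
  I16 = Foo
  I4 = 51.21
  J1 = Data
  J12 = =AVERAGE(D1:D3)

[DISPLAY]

A1:                                                                                 
       A       B       C       D       E       F       G       H       I       J    
------------------------------------------------------------------------------------
  1      [0]       0       0       0       0       0       0     677       0Data    
  2        0       0       0       0       0       0       0       0       0       0
  3        0       0       0       0       0       0       0       0       0       0
  4        0       0  -43.19       0       0       0       0       0   51.21       0
  5        0       0       0       0       0       0       0       0       0       0
  6        0       0       0       0       0       0       0       0       0       0
  7        0     686       0Item           0  212.52       0       0       0       0
  8        0       0       0       0       0       0       0       0       0       0
  9        0       0       0       0       0       0       0       0       0       0
 10        0       0       0       0       0       0       0       0       0       0
 11        0       0       0       0       0Hello          0       0       0       0
 12        0       0       0       0       0     -51       0       0       0       0
 13        0       0       0       0       0       0       0       0     945       0
 14        0       0       0       0       0OK             0       0       0       0
 15        0       0       0       0       0       0       0       0       0       0
 16        0Data           0       0       0       0       0       0Foo            0
 17        0       0       0       0       0       0       0       0       0       0
 18        0       0       0       0     303       0       0     546       0       0
 19        0       0       0       0       0       0       0       0       0       0
 20        0       0       0       0       0       0       0       0       0       0
                                                                                    
                                                                                    
                                                                                    
                                                                                    


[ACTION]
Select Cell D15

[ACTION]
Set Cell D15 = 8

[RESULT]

D15: 8                                                                              
       A       B       C       D       E       F       G       H       I       J    
------------------------------------------------------------------------------------
  1        0       0       0       0       0       0       0     677       0Data    
  2        0       0       0       0       0       0       0       0       0       0
  3        0       0       0       0       0       0       0       0       0       0
  4        0       0  -43.19       0       0       0       0       0   51.21       0
  5        0       0       0       0       0       0       0       0       0       0
  6        0       0       0       0       0       0       0       0       0       0
  7        0     686       0Item           0  212.52       0       0       0       0
  8        0       0       0       0       0       0       0       0       0       0
  9        0       0       0       0       0       0       0       0       0       0
 10        0       0       0       0       0       0       0       0       0       0
 11        0       0       0       0       0Hello          0       0       0       0
 12        0       0       0       0       0     -51       0       0       0       0
 13        0       0       0       0       0       0       0       0     945       0
 14        0       0       0       0       0OK             0       0       0       0
 15        0       0       0     [8]       0       0       0       0       0       0
 16        0Data           0       0       0       0       0       0Foo            0
 17        0       0       0       0       0       0       0       0       0       0
 18        0       0       0       0     303       0       0     546       0       0
 19        0       0       0       0       0       0       0       0       0       0
 20        0       0       0       0       0       0       0       0       0       0
                                                                                    
                                                                                    
                                                                                    
                                                                                    


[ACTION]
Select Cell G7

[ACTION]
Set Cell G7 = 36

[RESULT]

G7: 36                                                                              
       A       B       C       D       E       F       G       H       I       J    
------------------------------------------------------------------------------------
  1        0       0       0       0       0       0       0     677       0Data    
  2        0       0       0       0       0       0       0       0       0       0
  3        0       0       0       0       0       0       0       0       0       0
  4        0       0  -43.19       0       0       0       0       0   51.21       0
  5        0       0       0       0       0       0       0       0       0       0
  6        0       0       0       0       0       0       0       0       0       0
  7        0     686       0Item           0  212.52    [36]       0       0       0
  8        0       0       0       0       0       0       0       0       0       0
  9        0       0       0       0       0       0       0       0       0       0
 10        0       0       0       0       0       0       0       0       0       0
 11        0       0       0       0       0Hello          0       0       0       0
 12        0       0       0       0       0     -51       0       0       0       0
 13        0       0       0       0       0       0       0       0     945       0
 14        0       0       0       0       0OK             0       0       0       0
 15        0       0       0       8       0       0       0       0       0       0
 16        0Data           0       0       0       0       0       0Foo            0
 17        0       0       0       0       0       0       0       0       0       0
 18        0       0       0       0     303       0       0     546       0       0
 19        0       0       0       0       0       0       0       0       0       0
 20        0       0       0       0       0       0       0       0       0       0
                                                                                    
                                                                                    
                                                                                    
                                                                                    


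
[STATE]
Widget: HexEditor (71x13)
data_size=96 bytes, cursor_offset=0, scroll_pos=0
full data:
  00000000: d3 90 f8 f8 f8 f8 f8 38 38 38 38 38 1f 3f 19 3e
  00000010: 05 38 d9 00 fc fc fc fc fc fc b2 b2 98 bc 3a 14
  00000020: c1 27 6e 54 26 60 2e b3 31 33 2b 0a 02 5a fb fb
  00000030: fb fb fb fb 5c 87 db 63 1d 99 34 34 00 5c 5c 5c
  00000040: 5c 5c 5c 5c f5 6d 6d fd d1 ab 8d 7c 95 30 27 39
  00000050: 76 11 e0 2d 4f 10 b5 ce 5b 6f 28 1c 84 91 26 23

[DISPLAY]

00000000  D3 90 f8 f8 f8 f8 f8 38  38 38 38 38 1f 3f 19 3e  |.......888
00000010  05 38 d9 00 fc fc fc fc  fc fc b2 b2 98 bc 3a 14  |.8........
00000020  c1 27 6e 54 26 60 2e b3  31 33 2b 0a 02 5a fb fb  |.'nT&`..13
00000030  fb fb fb fb 5c 87 db 63  1d 99 34 34 00 5c 5c 5c  |....\..c..
00000040  5c 5c 5c 5c f5 6d 6d fd  d1 ab 8d 7c 95 30 27 39  |\\\\.mm...
00000050  76 11 e0 2d 4f 10 b5 ce  5b 6f 28 1c 84 91 26 23  |v..-O...[o
                                                                       
                                                                       
                                                                       
                                                                       
                                                                       
                                                                       
                                                                       


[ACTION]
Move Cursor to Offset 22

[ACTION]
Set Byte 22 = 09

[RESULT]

00000000  d3 90 f8 f8 f8 f8 f8 38  38 38 38 38 1f 3f 19 3e  |.......888
00000010  05 38 d9 00 fc fc 09 fc  fc fc b2 b2 98 bc 3a 14  |.8........
00000020  c1 27 6e 54 26 60 2e b3  31 33 2b 0a 02 5a fb fb  |.'nT&`..13
00000030  fb fb fb fb 5c 87 db 63  1d 99 34 34 00 5c 5c 5c  |....\..c..
00000040  5c 5c 5c 5c f5 6d 6d fd  d1 ab 8d 7c 95 30 27 39  |\\\\.mm...
00000050  76 11 e0 2d 4f 10 b5 ce  5b 6f 28 1c 84 91 26 23  |v..-O...[o
                                                                       
                                                                       
                                                                       
                                                                       
                                                                       
                                                                       
                                                                       


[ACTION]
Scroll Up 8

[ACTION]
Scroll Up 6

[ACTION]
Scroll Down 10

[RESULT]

00000050  76 11 e0 2d 4f 10 b5 ce  5b 6f 28 1c 84 91 26 23  |v..-O...[o
                                                                       
                                                                       
                                                                       
                                                                       
                                                                       
                                                                       
                                                                       
                                                                       
                                                                       
                                                                       
                                                                       
                                                                       
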